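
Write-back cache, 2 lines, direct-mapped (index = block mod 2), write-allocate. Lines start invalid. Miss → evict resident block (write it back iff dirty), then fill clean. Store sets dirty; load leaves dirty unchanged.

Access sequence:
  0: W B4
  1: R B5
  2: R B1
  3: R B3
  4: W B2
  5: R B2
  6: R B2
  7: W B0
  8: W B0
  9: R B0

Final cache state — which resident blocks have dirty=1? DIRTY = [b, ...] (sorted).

DIRTY = [0]

  0 | W B4 → L0 miss [D]
  1 | R B5 → L1 miss [-]
  2 | R B1 → L1 miss [-]
  3 | R B3 → L1 miss [-]
  4 | W B2 → L0 miss wb→B4 [D]
  5 | R B2 → L0 hit [D]
  6 | R B2 → L0 hit [D]
  7 | W B0 → L0 miss wb→B2 [D]
  8 | W B0 → L0 hit [D]
  9 | R B0 → L0 hit [D]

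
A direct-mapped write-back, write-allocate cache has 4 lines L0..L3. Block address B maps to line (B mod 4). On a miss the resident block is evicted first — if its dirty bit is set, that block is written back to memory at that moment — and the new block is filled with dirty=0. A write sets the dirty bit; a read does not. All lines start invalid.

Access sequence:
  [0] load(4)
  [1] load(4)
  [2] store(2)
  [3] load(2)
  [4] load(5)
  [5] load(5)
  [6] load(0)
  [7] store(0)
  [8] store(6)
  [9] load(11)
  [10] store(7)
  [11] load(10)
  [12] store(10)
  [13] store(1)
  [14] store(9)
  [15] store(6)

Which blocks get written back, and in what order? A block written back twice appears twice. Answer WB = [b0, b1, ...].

WB = [2, 6, 1, 10]

  0 | R B4 → L0 miss [-]
  1 | R B4 → L0 hit [-]
  2 | W B2 → L2 miss [D]
  3 | R B2 → L2 hit [D]
  4 | R B5 → L1 miss [-]
  5 | R B5 → L1 hit [-]
  6 | R B0 → L0 miss [-]
  7 | W B0 → L0 hit [D]
  8 | W B6 → L2 miss wb→B2 [D]
  9 | R B11 → L3 miss [-]
  10 | W B7 → L3 miss [D]
  11 | R B10 → L2 miss wb→B6 [-]
  12 | W B10 → L2 hit [D]
  13 | W B1 → L1 miss [D]
  14 | W B9 → L1 miss wb→B1 [D]
  15 | W B6 → L2 miss wb→B10 [D]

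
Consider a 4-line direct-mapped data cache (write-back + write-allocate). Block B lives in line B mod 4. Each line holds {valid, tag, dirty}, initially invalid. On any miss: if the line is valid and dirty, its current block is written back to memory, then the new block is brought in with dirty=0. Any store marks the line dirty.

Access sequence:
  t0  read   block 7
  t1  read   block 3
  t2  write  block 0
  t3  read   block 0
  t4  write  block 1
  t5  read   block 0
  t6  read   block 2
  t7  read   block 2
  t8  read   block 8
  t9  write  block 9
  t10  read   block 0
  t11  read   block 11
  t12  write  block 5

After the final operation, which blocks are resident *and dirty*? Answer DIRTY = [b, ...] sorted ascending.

0: R B7 -> L3 miss  d=-]
1: R B3 -> L3 miss  d=-]
2: W B0 -> L0 miss  d=D]
3: R B0 -> L0 hit  d=D]
4: W B1 -> L1 miss  d=D]
5: R B0 -> L0 hit  d=D]
6: R B2 -> L2 miss  d=-]
7: R B2 -> L2 hit  d=-]
8: R B8 -> L0 miss wb->B0  d=-]
9: W B9 -> L1 miss wb->B1  d=D]
10: R B0 -> L0 miss  d=-]
11: R B11 -> L3 miss  d=-]
12: W B5 -> L1 miss wb->B9  d=D]

DIRTY = [5]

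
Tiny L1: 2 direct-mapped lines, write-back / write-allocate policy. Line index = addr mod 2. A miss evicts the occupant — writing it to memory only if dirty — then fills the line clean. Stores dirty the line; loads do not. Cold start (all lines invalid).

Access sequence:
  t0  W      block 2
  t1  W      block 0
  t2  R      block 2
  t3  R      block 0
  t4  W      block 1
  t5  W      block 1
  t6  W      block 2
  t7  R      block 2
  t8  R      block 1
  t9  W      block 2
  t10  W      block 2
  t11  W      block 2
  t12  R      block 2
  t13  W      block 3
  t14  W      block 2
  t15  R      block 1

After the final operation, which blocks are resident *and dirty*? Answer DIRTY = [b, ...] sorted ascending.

DIRTY = [2]

0: W B2 -> L0 miss  d=D]
1: W B0 -> L0 miss wb->B2  d=D]
2: R B2 -> L0 miss wb->B0  d=-]
3: R B0 -> L0 miss  d=-]
4: W B1 -> L1 miss  d=D]
5: W B1 -> L1 hit  d=D]
6: W B2 -> L0 miss  d=D]
7: R B2 -> L0 hit  d=D]
8: R B1 -> L1 hit  d=D]
9: W B2 -> L0 hit  d=D]
10: W B2 -> L0 hit  d=D]
11: W B2 -> L0 hit  d=D]
12: R B2 -> L0 hit  d=D]
13: W B3 -> L1 miss wb->B1  d=D]
14: W B2 -> L0 hit  d=D]
15: R B1 -> L1 miss wb->B3  d=-]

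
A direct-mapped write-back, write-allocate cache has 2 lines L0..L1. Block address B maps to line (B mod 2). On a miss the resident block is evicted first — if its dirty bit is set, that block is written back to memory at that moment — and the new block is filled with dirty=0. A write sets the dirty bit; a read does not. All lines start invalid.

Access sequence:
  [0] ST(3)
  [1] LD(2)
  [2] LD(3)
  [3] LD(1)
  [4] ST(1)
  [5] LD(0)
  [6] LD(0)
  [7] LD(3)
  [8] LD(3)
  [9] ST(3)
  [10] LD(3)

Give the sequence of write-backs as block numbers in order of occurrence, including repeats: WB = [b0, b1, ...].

WB = [3, 1]

  0 | W B3 → L1 miss [D]
  1 | R B2 → L0 miss [-]
  2 | R B3 → L1 hit [D]
  3 | R B1 → L1 miss wb→B3 [-]
  4 | W B1 → L1 hit [D]
  5 | R B0 → L0 miss [-]
  6 | R B0 → L0 hit [-]
  7 | R B3 → L1 miss wb→B1 [-]
  8 | R B3 → L1 hit [-]
  9 | W B3 → L1 hit [D]
  10 | R B3 → L1 hit [D]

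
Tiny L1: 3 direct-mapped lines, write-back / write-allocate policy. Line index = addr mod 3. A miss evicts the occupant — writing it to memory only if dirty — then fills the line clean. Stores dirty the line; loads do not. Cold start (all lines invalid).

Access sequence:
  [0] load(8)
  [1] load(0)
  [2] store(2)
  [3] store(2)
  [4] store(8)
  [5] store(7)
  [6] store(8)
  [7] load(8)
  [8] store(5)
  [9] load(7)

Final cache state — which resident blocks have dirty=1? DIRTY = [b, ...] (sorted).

DIRTY = [5, 7]

  0 | R B8 → L2 miss [-]
  1 | R B0 → L0 miss [-]
  2 | W B2 → L2 miss [D]
  3 | W B2 → L2 hit [D]
  4 | W B8 → L2 miss wb→B2 [D]
  5 | W B7 → L1 miss [D]
  6 | W B8 → L2 hit [D]
  7 | R B8 → L2 hit [D]
  8 | W B5 → L2 miss wb→B8 [D]
  9 | R B7 → L1 hit [D]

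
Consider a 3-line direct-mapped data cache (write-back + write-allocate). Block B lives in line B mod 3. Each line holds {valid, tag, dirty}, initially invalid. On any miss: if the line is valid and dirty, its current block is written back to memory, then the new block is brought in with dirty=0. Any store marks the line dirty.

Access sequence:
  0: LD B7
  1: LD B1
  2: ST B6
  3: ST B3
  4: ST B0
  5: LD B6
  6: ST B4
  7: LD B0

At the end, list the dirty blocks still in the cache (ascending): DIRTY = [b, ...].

0: R B7 → L1 miss [-]
1: R B1 → L1 miss [-]
2: W B6 → L0 miss [D]
3: W B3 → L0 miss wb→B6 [D]
4: W B0 → L0 miss wb→B3 [D]
5: R B6 → L0 miss wb→B0 [-]
6: W B4 → L1 miss [D]
7: R B0 → L0 miss [-]

DIRTY = [4]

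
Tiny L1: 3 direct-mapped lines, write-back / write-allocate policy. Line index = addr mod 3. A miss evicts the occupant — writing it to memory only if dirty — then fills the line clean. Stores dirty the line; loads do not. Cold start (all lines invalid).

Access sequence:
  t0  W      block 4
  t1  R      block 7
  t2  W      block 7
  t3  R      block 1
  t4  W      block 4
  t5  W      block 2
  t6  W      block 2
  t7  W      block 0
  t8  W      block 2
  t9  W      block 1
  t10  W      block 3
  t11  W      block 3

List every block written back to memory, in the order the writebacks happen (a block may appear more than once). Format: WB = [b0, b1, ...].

WB = [4, 7, 4, 0]

  0 | W B4 → L1 miss [D]
  1 | R B7 → L1 miss wb→B4 [-]
  2 | W B7 → L1 hit [D]
  3 | R B1 → L1 miss wb→B7 [-]
  4 | W B4 → L1 miss [D]
  5 | W B2 → L2 miss [D]
  6 | W B2 → L2 hit [D]
  7 | W B0 → L0 miss [D]
  8 | W B2 → L2 hit [D]
  9 | W B1 → L1 miss wb→B4 [D]
  10 | W B3 → L0 miss wb→B0 [D]
  11 | W B3 → L0 hit [D]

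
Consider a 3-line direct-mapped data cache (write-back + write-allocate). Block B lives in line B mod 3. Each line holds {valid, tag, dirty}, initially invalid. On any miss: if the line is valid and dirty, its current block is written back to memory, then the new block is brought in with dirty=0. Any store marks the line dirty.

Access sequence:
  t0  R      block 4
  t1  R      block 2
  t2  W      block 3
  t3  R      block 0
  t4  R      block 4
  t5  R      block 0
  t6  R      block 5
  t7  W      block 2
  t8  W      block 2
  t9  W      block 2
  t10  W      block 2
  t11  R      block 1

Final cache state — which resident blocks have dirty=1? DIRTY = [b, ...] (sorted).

0: R B4 -> L1 miss  d=-]
1: R B2 -> L2 miss  d=-]
2: W B3 -> L0 miss  d=D]
3: R B0 -> L0 miss wb->B3  d=-]
4: R B4 -> L1 hit  d=-]
5: R B0 -> L0 hit  d=-]
6: R B5 -> L2 miss  d=-]
7: W B2 -> L2 miss  d=D]
8: W B2 -> L2 hit  d=D]
9: W B2 -> L2 hit  d=D]
10: W B2 -> L2 hit  d=D]
11: R B1 -> L1 miss  d=-]

DIRTY = [2]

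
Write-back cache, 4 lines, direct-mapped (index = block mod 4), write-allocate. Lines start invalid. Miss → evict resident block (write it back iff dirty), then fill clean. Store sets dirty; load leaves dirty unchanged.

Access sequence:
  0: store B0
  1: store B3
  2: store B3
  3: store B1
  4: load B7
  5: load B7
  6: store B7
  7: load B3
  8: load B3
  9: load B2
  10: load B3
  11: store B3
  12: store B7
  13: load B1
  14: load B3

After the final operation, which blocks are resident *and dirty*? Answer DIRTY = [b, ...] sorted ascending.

0: W B0 → L0 miss [D]
1: W B3 → L3 miss [D]
2: W B3 → L3 hit [D]
3: W B1 → L1 miss [D]
4: R B7 → L3 miss wb→B3 [-]
5: R B7 → L3 hit [-]
6: W B7 → L3 hit [D]
7: R B3 → L3 miss wb→B7 [-]
8: R B3 → L3 hit [-]
9: R B2 → L2 miss [-]
10: R B3 → L3 hit [-]
11: W B3 → L3 hit [D]
12: W B7 → L3 miss wb→B3 [D]
13: R B1 → L1 hit [D]
14: R B3 → L3 miss wb→B7 [-]

DIRTY = [0, 1]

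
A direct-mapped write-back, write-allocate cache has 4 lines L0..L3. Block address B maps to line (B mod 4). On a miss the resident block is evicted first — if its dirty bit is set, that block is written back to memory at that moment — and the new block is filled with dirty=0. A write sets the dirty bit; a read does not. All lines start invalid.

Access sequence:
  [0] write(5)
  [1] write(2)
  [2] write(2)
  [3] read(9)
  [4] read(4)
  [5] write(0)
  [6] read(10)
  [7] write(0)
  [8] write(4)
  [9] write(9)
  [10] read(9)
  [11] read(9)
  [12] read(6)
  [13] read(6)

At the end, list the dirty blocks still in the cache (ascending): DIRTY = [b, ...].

0: W B5 -> L1 miss  d=D]
1: W B2 -> L2 miss  d=D]
2: W B2 -> L2 hit  d=D]
3: R B9 -> L1 miss wb->B5  d=-]
4: R B4 -> L0 miss  d=-]
5: W B0 -> L0 miss  d=D]
6: R B10 -> L2 miss wb->B2  d=-]
7: W B0 -> L0 hit  d=D]
8: W B4 -> L0 miss wb->B0  d=D]
9: W B9 -> L1 hit  d=D]
10: R B9 -> L1 hit  d=D]
11: R B9 -> L1 hit  d=D]
12: R B6 -> L2 miss  d=-]
13: R B6 -> L2 hit  d=-]

DIRTY = [4, 9]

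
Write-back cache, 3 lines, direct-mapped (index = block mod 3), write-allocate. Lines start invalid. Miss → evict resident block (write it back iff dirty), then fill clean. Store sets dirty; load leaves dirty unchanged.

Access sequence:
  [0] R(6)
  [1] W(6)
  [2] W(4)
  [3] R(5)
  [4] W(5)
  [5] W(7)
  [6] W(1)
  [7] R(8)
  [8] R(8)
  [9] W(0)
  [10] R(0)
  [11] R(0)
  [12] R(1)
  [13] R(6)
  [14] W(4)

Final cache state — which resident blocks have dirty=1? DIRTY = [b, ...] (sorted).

0: R B6 → L0 miss [-]
1: W B6 → L0 hit [D]
2: W B4 → L1 miss [D]
3: R B5 → L2 miss [-]
4: W B5 → L2 hit [D]
5: W B7 → L1 miss wb→B4 [D]
6: W B1 → L1 miss wb→B7 [D]
7: R B8 → L2 miss wb→B5 [-]
8: R B8 → L2 hit [-]
9: W B0 → L0 miss wb→B6 [D]
10: R B0 → L0 hit [D]
11: R B0 → L0 hit [D]
12: R B1 → L1 hit [D]
13: R B6 → L0 miss wb→B0 [-]
14: W B4 → L1 miss wb→B1 [D]

DIRTY = [4]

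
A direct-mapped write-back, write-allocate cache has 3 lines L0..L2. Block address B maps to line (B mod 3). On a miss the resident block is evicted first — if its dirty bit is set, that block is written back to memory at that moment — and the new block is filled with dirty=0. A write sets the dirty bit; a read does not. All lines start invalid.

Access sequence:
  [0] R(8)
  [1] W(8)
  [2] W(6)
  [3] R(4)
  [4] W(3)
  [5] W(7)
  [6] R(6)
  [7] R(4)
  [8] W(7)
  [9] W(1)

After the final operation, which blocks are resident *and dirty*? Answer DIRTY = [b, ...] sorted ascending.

0: R B8 → L2 miss [-]
1: W B8 → L2 hit [D]
2: W B6 → L0 miss [D]
3: R B4 → L1 miss [-]
4: W B3 → L0 miss wb→B6 [D]
5: W B7 → L1 miss [D]
6: R B6 → L0 miss wb→B3 [-]
7: R B4 → L1 miss wb→B7 [-]
8: W B7 → L1 miss [D]
9: W B1 → L1 miss wb→B7 [D]

DIRTY = [1, 8]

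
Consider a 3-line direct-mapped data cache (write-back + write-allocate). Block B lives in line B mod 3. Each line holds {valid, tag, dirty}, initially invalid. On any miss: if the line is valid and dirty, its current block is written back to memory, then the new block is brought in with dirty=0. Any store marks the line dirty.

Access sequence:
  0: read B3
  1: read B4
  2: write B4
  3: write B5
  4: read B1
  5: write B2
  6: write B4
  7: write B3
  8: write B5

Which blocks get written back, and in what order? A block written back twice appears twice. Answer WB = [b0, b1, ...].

0: R B3 -> L0 miss  d=-]
1: R B4 -> L1 miss  d=-]
2: W B4 -> L1 hit  d=D]
3: W B5 -> L2 miss  d=D]
4: R B1 -> L1 miss wb->B4  d=-]
5: W B2 -> L2 miss wb->B5  d=D]
6: W B4 -> L1 miss  d=D]
7: W B3 -> L0 hit  d=D]
8: W B5 -> L2 miss wb->B2  d=D]

WB = [4, 5, 2]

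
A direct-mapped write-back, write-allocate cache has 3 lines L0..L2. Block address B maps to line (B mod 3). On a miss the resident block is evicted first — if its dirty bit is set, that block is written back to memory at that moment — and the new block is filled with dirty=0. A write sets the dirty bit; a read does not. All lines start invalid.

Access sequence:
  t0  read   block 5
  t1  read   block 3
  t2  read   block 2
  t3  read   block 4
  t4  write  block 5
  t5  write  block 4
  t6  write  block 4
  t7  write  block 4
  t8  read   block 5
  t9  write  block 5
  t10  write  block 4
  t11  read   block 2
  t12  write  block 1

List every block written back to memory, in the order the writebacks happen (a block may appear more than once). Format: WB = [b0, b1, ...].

0: R B5 → L2 miss [-]
1: R B3 → L0 miss [-]
2: R B2 → L2 miss [-]
3: R B4 → L1 miss [-]
4: W B5 → L2 miss [D]
5: W B4 → L1 hit [D]
6: W B4 → L1 hit [D]
7: W B4 → L1 hit [D]
8: R B5 → L2 hit [D]
9: W B5 → L2 hit [D]
10: W B4 → L1 hit [D]
11: R B2 → L2 miss wb→B5 [-]
12: W B1 → L1 miss wb→B4 [D]

WB = [5, 4]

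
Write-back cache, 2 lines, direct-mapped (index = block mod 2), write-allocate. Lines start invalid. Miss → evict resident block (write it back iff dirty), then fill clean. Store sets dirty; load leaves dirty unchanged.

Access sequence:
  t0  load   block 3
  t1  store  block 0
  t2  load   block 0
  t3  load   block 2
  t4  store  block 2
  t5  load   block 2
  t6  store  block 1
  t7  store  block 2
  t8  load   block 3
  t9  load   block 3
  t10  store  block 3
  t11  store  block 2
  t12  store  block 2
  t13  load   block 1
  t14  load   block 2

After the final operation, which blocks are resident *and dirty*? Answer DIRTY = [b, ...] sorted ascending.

DIRTY = [2]

0: R B3 -> L1 miss  d=-]
1: W B0 -> L0 miss  d=D]
2: R B0 -> L0 hit  d=D]
3: R B2 -> L0 miss wb->B0  d=-]
4: W B2 -> L0 hit  d=D]
5: R B2 -> L0 hit  d=D]
6: W B1 -> L1 miss  d=D]
7: W B2 -> L0 hit  d=D]
8: R B3 -> L1 miss wb->B1  d=-]
9: R B3 -> L1 hit  d=-]
10: W B3 -> L1 hit  d=D]
11: W B2 -> L0 hit  d=D]
12: W B2 -> L0 hit  d=D]
13: R B1 -> L1 miss wb->B3  d=-]
14: R B2 -> L0 hit  d=D]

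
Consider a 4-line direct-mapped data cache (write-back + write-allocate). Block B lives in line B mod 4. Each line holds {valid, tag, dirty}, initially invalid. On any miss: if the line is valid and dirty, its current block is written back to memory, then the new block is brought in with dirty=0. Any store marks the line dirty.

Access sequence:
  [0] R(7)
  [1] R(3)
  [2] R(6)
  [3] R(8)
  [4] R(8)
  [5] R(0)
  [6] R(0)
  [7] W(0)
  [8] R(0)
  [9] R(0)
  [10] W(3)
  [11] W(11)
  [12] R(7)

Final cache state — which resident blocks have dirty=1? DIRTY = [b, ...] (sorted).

0: R B7 -> L3 miss  d=-]
1: R B3 -> L3 miss  d=-]
2: R B6 -> L2 miss  d=-]
3: R B8 -> L0 miss  d=-]
4: R B8 -> L0 hit  d=-]
5: R B0 -> L0 miss  d=-]
6: R B0 -> L0 hit  d=-]
7: W B0 -> L0 hit  d=D]
8: R B0 -> L0 hit  d=D]
9: R B0 -> L0 hit  d=D]
10: W B3 -> L3 hit  d=D]
11: W B11 -> L3 miss wb->B3  d=D]
12: R B7 -> L3 miss wb->B11  d=-]

DIRTY = [0]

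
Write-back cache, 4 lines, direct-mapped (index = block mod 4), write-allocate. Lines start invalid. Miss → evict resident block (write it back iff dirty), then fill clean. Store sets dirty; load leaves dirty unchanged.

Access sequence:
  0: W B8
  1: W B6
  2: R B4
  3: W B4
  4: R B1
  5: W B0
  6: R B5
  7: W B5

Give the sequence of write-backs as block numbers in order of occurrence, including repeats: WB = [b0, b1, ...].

0: W B8 -> L0 miss  d=D]
1: W B6 -> L2 miss  d=D]
2: R B4 -> L0 miss wb->B8  d=-]
3: W B4 -> L0 hit  d=D]
4: R B1 -> L1 miss  d=-]
5: W B0 -> L0 miss wb->B4  d=D]
6: R B5 -> L1 miss  d=-]
7: W B5 -> L1 hit  d=D]

WB = [8, 4]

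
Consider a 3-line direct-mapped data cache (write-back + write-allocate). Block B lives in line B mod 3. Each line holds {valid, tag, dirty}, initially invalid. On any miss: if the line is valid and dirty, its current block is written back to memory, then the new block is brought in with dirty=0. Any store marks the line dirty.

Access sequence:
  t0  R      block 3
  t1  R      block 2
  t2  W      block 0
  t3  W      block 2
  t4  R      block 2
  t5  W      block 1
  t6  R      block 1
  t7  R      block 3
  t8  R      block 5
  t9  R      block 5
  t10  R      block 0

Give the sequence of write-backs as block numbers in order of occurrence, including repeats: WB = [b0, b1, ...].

WB = [0, 2]

0: R B3 -> L0 miss  d=-]
1: R B2 -> L2 miss  d=-]
2: W B0 -> L0 miss  d=D]
3: W B2 -> L2 hit  d=D]
4: R B2 -> L2 hit  d=D]
5: W B1 -> L1 miss  d=D]
6: R B1 -> L1 hit  d=D]
7: R B3 -> L0 miss wb->B0  d=-]
8: R B5 -> L2 miss wb->B2  d=-]
9: R B5 -> L2 hit  d=-]
10: R B0 -> L0 miss  d=-]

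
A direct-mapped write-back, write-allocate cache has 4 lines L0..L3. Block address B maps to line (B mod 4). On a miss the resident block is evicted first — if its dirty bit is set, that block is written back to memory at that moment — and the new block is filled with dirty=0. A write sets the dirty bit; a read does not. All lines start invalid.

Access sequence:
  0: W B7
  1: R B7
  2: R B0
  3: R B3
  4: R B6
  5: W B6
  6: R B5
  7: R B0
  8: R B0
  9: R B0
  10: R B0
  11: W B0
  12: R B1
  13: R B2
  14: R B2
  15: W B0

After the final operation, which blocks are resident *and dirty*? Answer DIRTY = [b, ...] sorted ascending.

0: W B7 → L3 miss [D]
1: R B7 → L3 hit [D]
2: R B0 → L0 miss [-]
3: R B3 → L3 miss wb→B7 [-]
4: R B6 → L2 miss [-]
5: W B6 → L2 hit [D]
6: R B5 → L1 miss [-]
7: R B0 → L0 hit [-]
8: R B0 → L0 hit [-]
9: R B0 → L0 hit [-]
10: R B0 → L0 hit [-]
11: W B0 → L0 hit [D]
12: R B1 → L1 miss [-]
13: R B2 → L2 miss wb→B6 [-]
14: R B2 → L2 hit [-]
15: W B0 → L0 hit [D]

DIRTY = [0]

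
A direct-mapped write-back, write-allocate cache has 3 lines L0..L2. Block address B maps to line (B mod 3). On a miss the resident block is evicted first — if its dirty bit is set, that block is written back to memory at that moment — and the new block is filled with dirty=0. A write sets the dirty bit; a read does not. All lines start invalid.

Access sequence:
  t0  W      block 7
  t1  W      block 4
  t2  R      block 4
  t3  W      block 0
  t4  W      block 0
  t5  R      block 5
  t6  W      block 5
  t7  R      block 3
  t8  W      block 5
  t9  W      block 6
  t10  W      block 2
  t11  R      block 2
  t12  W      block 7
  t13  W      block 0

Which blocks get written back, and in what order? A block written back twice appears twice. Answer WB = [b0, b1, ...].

0: W B7 → L1 miss [D]
1: W B4 → L1 miss wb→B7 [D]
2: R B4 → L1 hit [D]
3: W B0 → L0 miss [D]
4: W B0 → L0 hit [D]
5: R B5 → L2 miss [-]
6: W B5 → L2 hit [D]
7: R B3 → L0 miss wb→B0 [-]
8: W B5 → L2 hit [D]
9: W B6 → L0 miss [D]
10: W B2 → L2 miss wb→B5 [D]
11: R B2 → L2 hit [D]
12: W B7 → L1 miss wb→B4 [D]
13: W B0 → L0 miss wb→B6 [D]

WB = [7, 0, 5, 4, 6]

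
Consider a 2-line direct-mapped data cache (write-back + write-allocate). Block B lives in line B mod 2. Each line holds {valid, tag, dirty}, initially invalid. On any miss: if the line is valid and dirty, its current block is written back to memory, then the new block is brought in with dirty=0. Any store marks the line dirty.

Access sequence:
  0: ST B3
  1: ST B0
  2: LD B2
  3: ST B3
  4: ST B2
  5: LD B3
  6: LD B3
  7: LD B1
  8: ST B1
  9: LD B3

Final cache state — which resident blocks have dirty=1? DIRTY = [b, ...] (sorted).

DIRTY = [2]

0: W B3 → L1 miss [D]
1: W B0 → L0 miss [D]
2: R B2 → L0 miss wb→B0 [-]
3: W B3 → L1 hit [D]
4: W B2 → L0 hit [D]
5: R B3 → L1 hit [D]
6: R B3 → L1 hit [D]
7: R B1 → L1 miss wb→B3 [-]
8: W B1 → L1 hit [D]
9: R B3 → L1 miss wb→B1 [-]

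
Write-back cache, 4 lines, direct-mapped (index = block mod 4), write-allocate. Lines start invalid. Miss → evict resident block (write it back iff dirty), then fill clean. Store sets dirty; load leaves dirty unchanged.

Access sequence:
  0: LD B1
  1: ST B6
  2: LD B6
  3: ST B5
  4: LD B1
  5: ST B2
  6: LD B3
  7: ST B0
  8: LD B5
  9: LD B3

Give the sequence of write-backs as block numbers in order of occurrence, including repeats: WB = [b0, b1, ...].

WB = [5, 6]

  0 | R B1 → L1 miss [-]
  1 | W B6 → L2 miss [D]
  2 | R B6 → L2 hit [D]
  3 | W B5 → L1 miss [D]
  4 | R B1 → L1 miss wb→B5 [-]
  5 | W B2 → L2 miss wb→B6 [D]
  6 | R B3 → L3 miss [-]
  7 | W B0 → L0 miss [D]
  8 | R B5 → L1 miss [-]
  9 | R B3 → L3 hit [-]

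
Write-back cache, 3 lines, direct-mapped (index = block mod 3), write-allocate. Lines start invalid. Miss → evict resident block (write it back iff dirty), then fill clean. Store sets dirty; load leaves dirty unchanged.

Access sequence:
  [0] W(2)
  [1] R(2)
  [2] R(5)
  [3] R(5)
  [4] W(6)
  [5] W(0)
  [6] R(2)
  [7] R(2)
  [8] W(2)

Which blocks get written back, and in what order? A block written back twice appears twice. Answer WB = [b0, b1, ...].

  0 | W B2 → L2 miss [D]
  1 | R B2 → L2 hit [D]
  2 | R B5 → L2 miss wb→B2 [-]
  3 | R B5 → L2 hit [-]
  4 | W B6 → L0 miss [D]
  5 | W B0 → L0 miss wb→B6 [D]
  6 | R B2 → L2 miss [-]
  7 | R B2 → L2 hit [-]
  8 | W B2 → L2 hit [D]

WB = [2, 6]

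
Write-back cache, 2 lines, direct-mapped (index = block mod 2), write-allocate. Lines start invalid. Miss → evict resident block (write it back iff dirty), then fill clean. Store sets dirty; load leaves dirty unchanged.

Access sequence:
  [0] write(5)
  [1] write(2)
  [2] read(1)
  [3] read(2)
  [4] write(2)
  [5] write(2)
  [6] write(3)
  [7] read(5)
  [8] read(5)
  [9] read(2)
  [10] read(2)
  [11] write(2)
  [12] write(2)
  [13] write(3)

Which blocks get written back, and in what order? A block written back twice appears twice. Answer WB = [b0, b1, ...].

WB = [5, 3]

  0 | W B5 → L1 miss [D]
  1 | W B2 → L0 miss [D]
  2 | R B1 → L1 miss wb→B5 [-]
  3 | R B2 → L0 hit [D]
  4 | W B2 → L0 hit [D]
  5 | W B2 → L0 hit [D]
  6 | W B3 → L1 miss [D]
  7 | R B5 → L1 miss wb→B3 [-]
  8 | R B5 → L1 hit [-]
  9 | R B2 → L0 hit [D]
  10 | R B2 → L0 hit [D]
  11 | W B2 → L0 hit [D]
  12 | W B2 → L0 hit [D]
  13 | W B3 → L1 miss [D]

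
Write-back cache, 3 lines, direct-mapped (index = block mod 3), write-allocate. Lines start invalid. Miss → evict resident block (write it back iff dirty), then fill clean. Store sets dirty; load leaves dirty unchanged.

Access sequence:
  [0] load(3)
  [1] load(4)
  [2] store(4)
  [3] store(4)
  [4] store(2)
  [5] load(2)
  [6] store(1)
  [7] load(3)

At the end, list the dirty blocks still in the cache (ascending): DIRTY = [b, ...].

DIRTY = [1, 2]

  0 | R B3 → L0 miss [-]
  1 | R B4 → L1 miss [-]
  2 | W B4 → L1 hit [D]
  3 | W B4 → L1 hit [D]
  4 | W B2 → L2 miss [D]
  5 | R B2 → L2 hit [D]
  6 | W B1 → L1 miss wb→B4 [D]
  7 | R B3 → L0 hit [-]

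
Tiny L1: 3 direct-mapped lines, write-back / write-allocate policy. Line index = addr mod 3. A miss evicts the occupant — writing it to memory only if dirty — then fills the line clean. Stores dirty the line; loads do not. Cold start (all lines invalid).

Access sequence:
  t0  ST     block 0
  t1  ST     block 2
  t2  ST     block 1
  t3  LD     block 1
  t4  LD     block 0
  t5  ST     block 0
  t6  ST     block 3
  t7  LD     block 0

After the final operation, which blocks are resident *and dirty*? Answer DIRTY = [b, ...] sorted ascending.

0: W B0 -> L0 miss  d=D]
1: W B2 -> L2 miss  d=D]
2: W B1 -> L1 miss  d=D]
3: R B1 -> L1 hit  d=D]
4: R B0 -> L0 hit  d=D]
5: W B0 -> L0 hit  d=D]
6: W B3 -> L0 miss wb->B0  d=D]
7: R B0 -> L0 miss wb->B3  d=-]

DIRTY = [1, 2]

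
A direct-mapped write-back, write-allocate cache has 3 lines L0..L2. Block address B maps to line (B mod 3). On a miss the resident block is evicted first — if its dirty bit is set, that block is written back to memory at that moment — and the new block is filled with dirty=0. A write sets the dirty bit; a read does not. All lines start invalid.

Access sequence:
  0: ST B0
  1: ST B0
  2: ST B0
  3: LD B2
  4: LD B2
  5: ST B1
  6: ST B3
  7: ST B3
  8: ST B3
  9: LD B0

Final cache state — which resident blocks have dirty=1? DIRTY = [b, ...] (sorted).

DIRTY = [1]

0: W B0 → L0 miss [D]
1: W B0 → L0 hit [D]
2: W B0 → L0 hit [D]
3: R B2 → L2 miss [-]
4: R B2 → L2 hit [-]
5: W B1 → L1 miss [D]
6: W B3 → L0 miss wb→B0 [D]
7: W B3 → L0 hit [D]
8: W B3 → L0 hit [D]
9: R B0 → L0 miss wb→B3 [-]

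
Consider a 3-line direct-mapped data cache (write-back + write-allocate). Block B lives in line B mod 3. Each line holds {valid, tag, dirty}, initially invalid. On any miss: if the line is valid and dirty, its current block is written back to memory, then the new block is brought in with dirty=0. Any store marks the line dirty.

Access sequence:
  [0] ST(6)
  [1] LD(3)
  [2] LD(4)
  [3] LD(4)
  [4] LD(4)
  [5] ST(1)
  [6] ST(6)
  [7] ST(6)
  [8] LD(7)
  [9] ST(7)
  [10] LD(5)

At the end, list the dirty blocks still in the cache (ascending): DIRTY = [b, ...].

DIRTY = [6, 7]

0: W B6 → L0 miss [D]
1: R B3 → L0 miss wb→B6 [-]
2: R B4 → L1 miss [-]
3: R B4 → L1 hit [-]
4: R B4 → L1 hit [-]
5: W B1 → L1 miss [D]
6: W B6 → L0 miss [D]
7: W B6 → L0 hit [D]
8: R B7 → L1 miss wb→B1 [-]
9: W B7 → L1 hit [D]
10: R B5 → L2 miss [-]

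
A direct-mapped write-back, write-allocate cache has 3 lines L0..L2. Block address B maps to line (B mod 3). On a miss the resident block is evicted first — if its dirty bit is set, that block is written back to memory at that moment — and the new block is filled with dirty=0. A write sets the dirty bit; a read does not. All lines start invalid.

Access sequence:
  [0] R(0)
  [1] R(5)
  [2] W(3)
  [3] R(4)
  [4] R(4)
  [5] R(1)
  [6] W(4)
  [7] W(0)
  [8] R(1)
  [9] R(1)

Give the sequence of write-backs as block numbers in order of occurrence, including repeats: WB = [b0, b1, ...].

WB = [3, 4]

0: R B0 -> L0 miss  d=-]
1: R B5 -> L2 miss  d=-]
2: W B3 -> L0 miss  d=D]
3: R B4 -> L1 miss  d=-]
4: R B4 -> L1 hit  d=-]
5: R B1 -> L1 miss  d=-]
6: W B4 -> L1 miss  d=D]
7: W B0 -> L0 miss wb->B3  d=D]
8: R B1 -> L1 miss wb->B4  d=-]
9: R B1 -> L1 hit  d=-]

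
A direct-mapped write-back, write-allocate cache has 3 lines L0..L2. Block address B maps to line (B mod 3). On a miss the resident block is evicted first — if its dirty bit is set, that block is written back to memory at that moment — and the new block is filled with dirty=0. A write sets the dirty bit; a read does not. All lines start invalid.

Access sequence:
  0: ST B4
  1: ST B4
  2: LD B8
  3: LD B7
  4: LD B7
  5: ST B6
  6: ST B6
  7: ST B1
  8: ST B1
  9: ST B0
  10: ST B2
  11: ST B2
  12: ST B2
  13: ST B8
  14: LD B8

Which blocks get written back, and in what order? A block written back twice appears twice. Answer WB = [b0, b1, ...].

  0 | W B4 → L1 miss [D]
  1 | W B4 → L1 hit [D]
  2 | R B8 → L2 miss [-]
  3 | R B7 → L1 miss wb→B4 [-]
  4 | R B7 → L1 hit [-]
  5 | W B6 → L0 miss [D]
  6 | W B6 → L0 hit [D]
  7 | W B1 → L1 miss [D]
  8 | W B1 → L1 hit [D]
  9 | W B0 → L0 miss wb→B6 [D]
  10 | W B2 → L2 miss [D]
  11 | W B2 → L2 hit [D]
  12 | W B2 → L2 hit [D]
  13 | W B8 → L2 miss wb→B2 [D]
  14 | R B8 → L2 hit [D]

WB = [4, 6, 2]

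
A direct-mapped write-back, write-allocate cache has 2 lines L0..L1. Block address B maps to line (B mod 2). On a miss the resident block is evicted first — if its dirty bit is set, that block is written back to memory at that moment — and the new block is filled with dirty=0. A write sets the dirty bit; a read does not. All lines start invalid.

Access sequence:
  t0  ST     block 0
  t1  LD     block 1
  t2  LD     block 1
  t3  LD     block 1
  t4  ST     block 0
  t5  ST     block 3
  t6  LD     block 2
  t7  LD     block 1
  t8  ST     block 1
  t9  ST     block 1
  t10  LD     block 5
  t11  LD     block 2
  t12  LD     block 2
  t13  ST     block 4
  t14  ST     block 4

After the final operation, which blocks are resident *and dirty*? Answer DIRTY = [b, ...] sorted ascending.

  0 | W B0 → L0 miss [D]
  1 | R B1 → L1 miss [-]
  2 | R B1 → L1 hit [-]
  3 | R B1 → L1 hit [-]
  4 | W B0 → L0 hit [D]
  5 | W B3 → L1 miss [D]
  6 | R B2 → L0 miss wb→B0 [-]
  7 | R B1 → L1 miss wb→B3 [-]
  8 | W B1 → L1 hit [D]
  9 | W B1 → L1 hit [D]
  10 | R B5 → L1 miss wb→B1 [-]
  11 | R B2 → L0 hit [-]
  12 | R B2 → L0 hit [-]
  13 | W B4 → L0 miss [D]
  14 | W B4 → L0 hit [D]

DIRTY = [4]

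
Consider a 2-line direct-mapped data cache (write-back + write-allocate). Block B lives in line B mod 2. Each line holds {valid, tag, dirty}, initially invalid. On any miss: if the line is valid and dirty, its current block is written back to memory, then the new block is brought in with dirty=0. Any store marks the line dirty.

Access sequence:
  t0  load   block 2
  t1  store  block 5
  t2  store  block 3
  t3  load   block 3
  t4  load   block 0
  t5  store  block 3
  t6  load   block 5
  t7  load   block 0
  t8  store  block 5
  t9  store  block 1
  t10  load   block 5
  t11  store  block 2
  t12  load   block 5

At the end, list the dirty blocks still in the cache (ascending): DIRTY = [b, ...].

DIRTY = [2]

  0 | R B2 → L0 miss [-]
  1 | W B5 → L1 miss [D]
  2 | W B3 → L1 miss wb→B5 [D]
  3 | R B3 → L1 hit [D]
  4 | R B0 → L0 miss [-]
  5 | W B3 → L1 hit [D]
  6 | R B5 → L1 miss wb→B3 [-]
  7 | R B0 → L0 hit [-]
  8 | W B5 → L1 hit [D]
  9 | W B1 → L1 miss wb→B5 [D]
  10 | R B5 → L1 miss wb→B1 [-]
  11 | W B2 → L0 miss [D]
  12 | R B5 → L1 hit [-]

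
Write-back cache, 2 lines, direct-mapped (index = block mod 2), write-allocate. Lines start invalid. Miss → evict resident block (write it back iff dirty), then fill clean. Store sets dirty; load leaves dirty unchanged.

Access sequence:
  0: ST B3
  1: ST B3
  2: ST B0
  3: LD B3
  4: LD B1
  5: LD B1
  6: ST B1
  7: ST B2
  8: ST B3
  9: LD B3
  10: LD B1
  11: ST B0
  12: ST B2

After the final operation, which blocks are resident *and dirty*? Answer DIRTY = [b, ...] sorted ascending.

DIRTY = [2]

0: W B3 -> L1 miss  d=D]
1: W B3 -> L1 hit  d=D]
2: W B0 -> L0 miss  d=D]
3: R B3 -> L1 hit  d=D]
4: R B1 -> L1 miss wb->B3  d=-]
5: R B1 -> L1 hit  d=-]
6: W B1 -> L1 hit  d=D]
7: W B2 -> L0 miss wb->B0  d=D]
8: W B3 -> L1 miss wb->B1  d=D]
9: R B3 -> L1 hit  d=D]
10: R B1 -> L1 miss wb->B3  d=-]
11: W B0 -> L0 miss wb->B2  d=D]
12: W B2 -> L0 miss wb->B0  d=D]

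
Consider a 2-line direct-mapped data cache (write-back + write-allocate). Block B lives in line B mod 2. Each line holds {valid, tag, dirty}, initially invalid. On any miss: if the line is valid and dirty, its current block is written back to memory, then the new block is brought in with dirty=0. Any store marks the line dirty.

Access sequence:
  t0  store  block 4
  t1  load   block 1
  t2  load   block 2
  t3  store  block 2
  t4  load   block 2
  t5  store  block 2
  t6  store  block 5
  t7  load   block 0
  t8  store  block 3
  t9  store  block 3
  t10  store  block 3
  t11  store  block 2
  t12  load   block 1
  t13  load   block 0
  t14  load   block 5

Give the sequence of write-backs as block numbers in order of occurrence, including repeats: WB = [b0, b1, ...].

WB = [4, 2, 5, 3, 2]

  0 | W B4 → L0 miss [D]
  1 | R B1 → L1 miss [-]
  2 | R B2 → L0 miss wb→B4 [-]
  3 | W B2 → L0 hit [D]
  4 | R B2 → L0 hit [D]
  5 | W B2 → L0 hit [D]
  6 | W B5 → L1 miss [D]
  7 | R B0 → L0 miss wb→B2 [-]
  8 | W B3 → L1 miss wb→B5 [D]
  9 | W B3 → L1 hit [D]
  10 | W B3 → L1 hit [D]
  11 | W B2 → L0 miss [D]
  12 | R B1 → L1 miss wb→B3 [-]
  13 | R B0 → L0 miss wb→B2 [-]
  14 | R B5 → L1 miss [-]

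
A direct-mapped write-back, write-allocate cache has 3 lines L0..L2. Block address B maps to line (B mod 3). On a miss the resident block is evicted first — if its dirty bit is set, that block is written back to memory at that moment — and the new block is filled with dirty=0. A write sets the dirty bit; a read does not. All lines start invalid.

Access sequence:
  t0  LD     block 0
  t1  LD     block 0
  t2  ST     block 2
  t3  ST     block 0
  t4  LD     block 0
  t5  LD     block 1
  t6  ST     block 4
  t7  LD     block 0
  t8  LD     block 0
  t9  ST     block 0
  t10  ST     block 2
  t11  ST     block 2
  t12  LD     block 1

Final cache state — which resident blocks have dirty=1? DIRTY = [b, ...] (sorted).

DIRTY = [0, 2]

0: R B0 → L0 miss [-]
1: R B0 → L0 hit [-]
2: W B2 → L2 miss [D]
3: W B0 → L0 hit [D]
4: R B0 → L0 hit [D]
5: R B1 → L1 miss [-]
6: W B4 → L1 miss [D]
7: R B0 → L0 hit [D]
8: R B0 → L0 hit [D]
9: W B0 → L0 hit [D]
10: W B2 → L2 hit [D]
11: W B2 → L2 hit [D]
12: R B1 → L1 miss wb→B4 [-]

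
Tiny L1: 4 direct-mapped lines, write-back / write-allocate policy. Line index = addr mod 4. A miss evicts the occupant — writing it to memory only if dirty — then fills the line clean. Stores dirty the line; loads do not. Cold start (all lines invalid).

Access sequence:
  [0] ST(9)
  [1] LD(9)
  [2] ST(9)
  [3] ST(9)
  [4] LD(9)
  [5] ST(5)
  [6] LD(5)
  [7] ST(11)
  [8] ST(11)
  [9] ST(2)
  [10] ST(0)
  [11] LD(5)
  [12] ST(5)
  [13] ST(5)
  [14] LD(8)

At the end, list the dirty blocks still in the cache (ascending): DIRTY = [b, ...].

0: W B9 → L1 miss [D]
1: R B9 → L1 hit [D]
2: W B9 → L1 hit [D]
3: W B9 → L1 hit [D]
4: R B9 → L1 hit [D]
5: W B5 → L1 miss wb→B9 [D]
6: R B5 → L1 hit [D]
7: W B11 → L3 miss [D]
8: W B11 → L3 hit [D]
9: W B2 → L2 miss [D]
10: W B0 → L0 miss [D]
11: R B5 → L1 hit [D]
12: W B5 → L1 hit [D]
13: W B5 → L1 hit [D]
14: R B8 → L0 miss wb→B0 [-]

DIRTY = [2, 5, 11]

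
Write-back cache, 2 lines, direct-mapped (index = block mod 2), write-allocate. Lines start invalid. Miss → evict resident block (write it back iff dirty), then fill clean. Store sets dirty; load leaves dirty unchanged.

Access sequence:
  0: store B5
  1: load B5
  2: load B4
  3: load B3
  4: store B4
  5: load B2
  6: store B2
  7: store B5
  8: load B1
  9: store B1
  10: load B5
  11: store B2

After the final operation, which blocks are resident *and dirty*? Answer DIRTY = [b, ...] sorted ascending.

DIRTY = [2]

0: W B5 -> L1 miss  d=D]
1: R B5 -> L1 hit  d=D]
2: R B4 -> L0 miss  d=-]
3: R B3 -> L1 miss wb->B5  d=-]
4: W B4 -> L0 hit  d=D]
5: R B2 -> L0 miss wb->B4  d=-]
6: W B2 -> L0 hit  d=D]
7: W B5 -> L1 miss  d=D]
8: R B1 -> L1 miss wb->B5  d=-]
9: W B1 -> L1 hit  d=D]
10: R B5 -> L1 miss wb->B1  d=-]
11: W B2 -> L0 hit  d=D]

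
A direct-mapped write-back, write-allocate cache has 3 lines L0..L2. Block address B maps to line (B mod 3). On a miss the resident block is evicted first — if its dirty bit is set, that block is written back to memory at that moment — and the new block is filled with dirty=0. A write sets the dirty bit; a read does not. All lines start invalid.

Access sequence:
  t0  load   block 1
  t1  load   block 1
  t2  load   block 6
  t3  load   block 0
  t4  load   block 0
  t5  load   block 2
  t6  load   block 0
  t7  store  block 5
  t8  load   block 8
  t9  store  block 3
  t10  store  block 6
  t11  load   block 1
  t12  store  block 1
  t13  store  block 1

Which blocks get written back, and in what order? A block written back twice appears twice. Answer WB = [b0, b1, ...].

WB = [5, 3]

0: R B1 -> L1 miss  d=-]
1: R B1 -> L1 hit  d=-]
2: R B6 -> L0 miss  d=-]
3: R B0 -> L0 miss  d=-]
4: R B0 -> L0 hit  d=-]
5: R B2 -> L2 miss  d=-]
6: R B0 -> L0 hit  d=-]
7: W B5 -> L2 miss  d=D]
8: R B8 -> L2 miss wb->B5  d=-]
9: W B3 -> L0 miss  d=D]
10: W B6 -> L0 miss wb->B3  d=D]
11: R B1 -> L1 hit  d=-]
12: W B1 -> L1 hit  d=D]
13: W B1 -> L1 hit  d=D]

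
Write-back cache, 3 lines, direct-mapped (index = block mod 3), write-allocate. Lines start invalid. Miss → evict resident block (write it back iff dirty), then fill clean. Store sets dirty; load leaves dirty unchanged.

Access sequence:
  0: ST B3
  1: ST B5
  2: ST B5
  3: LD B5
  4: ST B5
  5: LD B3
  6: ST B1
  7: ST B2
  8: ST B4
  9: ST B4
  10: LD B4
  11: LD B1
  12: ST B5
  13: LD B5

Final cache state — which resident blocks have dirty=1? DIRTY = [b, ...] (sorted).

DIRTY = [3, 5]

  0 | W B3 → L0 miss [D]
  1 | W B5 → L2 miss [D]
  2 | W B5 → L2 hit [D]
  3 | R B5 → L2 hit [D]
  4 | W B5 → L2 hit [D]
  5 | R B3 → L0 hit [D]
  6 | W B1 → L1 miss [D]
  7 | W B2 → L2 miss wb→B5 [D]
  8 | W B4 → L1 miss wb→B1 [D]
  9 | W B4 → L1 hit [D]
  10 | R B4 → L1 hit [D]
  11 | R B1 → L1 miss wb→B4 [-]
  12 | W B5 → L2 miss wb→B2 [D]
  13 | R B5 → L2 hit [D]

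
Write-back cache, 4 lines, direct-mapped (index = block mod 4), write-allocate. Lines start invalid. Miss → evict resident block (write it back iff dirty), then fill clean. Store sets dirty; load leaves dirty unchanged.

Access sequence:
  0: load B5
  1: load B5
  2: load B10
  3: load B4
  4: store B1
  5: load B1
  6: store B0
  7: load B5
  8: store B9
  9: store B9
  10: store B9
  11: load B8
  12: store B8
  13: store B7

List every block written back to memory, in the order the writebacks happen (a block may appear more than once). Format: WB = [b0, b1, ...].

WB = [1, 0]

  0 | R B5 → L1 miss [-]
  1 | R B5 → L1 hit [-]
  2 | R B10 → L2 miss [-]
  3 | R B4 → L0 miss [-]
  4 | W B1 → L1 miss [D]
  5 | R B1 → L1 hit [D]
  6 | W B0 → L0 miss [D]
  7 | R B5 → L1 miss wb→B1 [-]
  8 | W B9 → L1 miss [D]
  9 | W B9 → L1 hit [D]
  10 | W B9 → L1 hit [D]
  11 | R B8 → L0 miss wb→B0 [-]
  12 | W B8 → L0 hit [D]
  13 | W B7 → L3 miss [D]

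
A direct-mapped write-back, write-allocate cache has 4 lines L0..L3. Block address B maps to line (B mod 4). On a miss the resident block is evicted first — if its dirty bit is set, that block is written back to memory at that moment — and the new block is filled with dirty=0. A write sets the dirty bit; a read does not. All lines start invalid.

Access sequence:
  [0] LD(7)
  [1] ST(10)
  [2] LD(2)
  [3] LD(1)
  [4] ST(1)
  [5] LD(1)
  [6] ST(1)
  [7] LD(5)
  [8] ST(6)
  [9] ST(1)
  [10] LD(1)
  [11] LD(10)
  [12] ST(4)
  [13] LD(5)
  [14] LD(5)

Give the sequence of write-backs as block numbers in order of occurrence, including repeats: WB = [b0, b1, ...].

  0 | R B7 → L3 miss [-]
  1 | W B10 → L2 miss [D]
  2 | R B2 → L2 miss wb→B10 [-]
  3 | R B1 → L1 miss [-]
  4 | W B1 → L1 hit [D]
  5 | R B1 → L1 hit [D]
  6 | W B1 → L1 hit [D]
  7 | R B5 → L1 miss wb→B1 [-]
  8 | W B6 → L2 miss [D]
  9 | W B1 → L1 miss [D]
  10 | R B1 → L1 hit [D]
  11 | R B10 → L2 miss wb→B6 [-]
  12 | W B4 → L0 miss [D]
  13 | R B5 → L1 miss wb→B1 [-]
  14 | R B5 → L1 hit [-]

WB = [10, 1, 6, 1]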